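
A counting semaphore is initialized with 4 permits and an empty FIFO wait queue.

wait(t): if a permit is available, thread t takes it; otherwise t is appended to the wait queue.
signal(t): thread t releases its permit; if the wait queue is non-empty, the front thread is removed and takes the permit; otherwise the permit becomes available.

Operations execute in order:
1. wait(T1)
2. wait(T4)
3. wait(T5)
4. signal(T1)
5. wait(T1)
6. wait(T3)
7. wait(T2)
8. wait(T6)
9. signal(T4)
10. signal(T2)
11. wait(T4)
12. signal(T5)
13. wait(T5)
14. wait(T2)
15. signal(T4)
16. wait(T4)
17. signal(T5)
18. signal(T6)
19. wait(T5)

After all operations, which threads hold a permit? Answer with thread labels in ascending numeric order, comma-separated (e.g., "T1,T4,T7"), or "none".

Step 1: wait(T1) -> count=3 queue=[] holders={T1}
Step 2: wait(T4) -> count=2 queue=[] holders={T1,T4}
Step 3: wait(T5) -> count=1 queue=[] holders={T1,T4,T5}
Step 4: signal(T1) -> count=2 queue=[] holders={T4,T5}
Step 5: wait(T1) -> count=1 queue=[] holders={T1,T4,T5}
Step 6: wait(T3) -> count=0 queue=[] holders={T1,T3,T4,T5}
Step 7: wait(T2) -> count=0 queue=[T2] holders={T1,T3,T4,T5}
Step 8: wait(T6) -> count=0 queue=[T2,T6] holders={T1,T3,T4,T5}
Step 9: signal(T4) -> count=0 queue=[T6] holders={T1,T2,T3,T5}
Step 10: signal(T2) -> count=0 queue=[] holders={T1,T3,T5,T6}
Step 11: wait(T4) -> count=0 queue=[T4] holders={T1,T3,T5,T6}
Step 12: signal(T5) -> count=0 queue=[] holders={T1,T3,T4,T6}
Step 13: wait(T5) -> count=0 queue=[T5] holders={T1,T3,T4,T6}
Step 14: wait(T2) -> count=0 queue=[T5,T2] holders={T1,T3,T4,T6}
Step 15: signal(T4) -> count=0 queue=[T2] holders={T1,T3,T5,T6}
Step 16: wait(T4) -> count=0 queue=[T2,T4] holders={T1,T3,T5,T6}
Step 17: signal(T5) -> count=0 queue=[T4] holders={T1,T2,T3,T6}
Step 18: signal(T6) -> count=0 queue=[] holders={T1,T2,T3,T4}
Step 19: wait(T5) -> count=0 queue=[T5] holders={T1,T2,T3,T4}
Final holders: T1,T2,T3,T4

Answer: T1,T2,T3,T4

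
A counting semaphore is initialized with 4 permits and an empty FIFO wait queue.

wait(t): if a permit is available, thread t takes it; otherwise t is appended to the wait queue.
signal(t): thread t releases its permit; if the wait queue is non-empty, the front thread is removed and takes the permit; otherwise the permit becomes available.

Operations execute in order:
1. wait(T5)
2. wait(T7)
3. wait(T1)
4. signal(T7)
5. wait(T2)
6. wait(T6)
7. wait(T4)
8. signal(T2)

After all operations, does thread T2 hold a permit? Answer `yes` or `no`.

Answer: no

Derivation:
Step 1: wait(T5) -> count=3 queue=[] holders={T5}
Step 2: wait(T7) -> count=2 queue=[] holders={T5,T7}
Step 3: wait(T1) -> count=1 queue=[] holders={T1,T5,T7}
Step 4: signal(T7) -> count=2 queue=[] holders={T1,T5}
Step 5: wait(T2) -> count=1 queue=[] holders={T1,T2,T5}
Step 6: wait(T6) -> count=0 queue=[] holders={T1,T2,T5,T6}
Step 7: wait(T4) -> count=0 queue=[T4] holders={T1,T2,T5,T6}
Step 8: signal(T2) -> count=0 queue=[] holders={T1,T4,T5,T6}
Final holders: {T1,T4,T5,T6} -> T2 not in holders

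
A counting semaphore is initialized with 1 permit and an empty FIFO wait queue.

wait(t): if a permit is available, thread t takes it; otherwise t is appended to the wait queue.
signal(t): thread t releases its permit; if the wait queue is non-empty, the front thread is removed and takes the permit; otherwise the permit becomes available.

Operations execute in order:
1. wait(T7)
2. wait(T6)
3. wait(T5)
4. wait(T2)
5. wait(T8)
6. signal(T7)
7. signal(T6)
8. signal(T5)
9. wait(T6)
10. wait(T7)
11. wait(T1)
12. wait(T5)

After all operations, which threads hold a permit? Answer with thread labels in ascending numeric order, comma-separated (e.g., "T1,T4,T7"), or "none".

Answer: T2

Derivation:
Step 1: wait(T7) -> count=0 queue=[] holders={T7}
Step 2: wait(T6) -> count=0 queue=[T6] holders={T7}
Step 3: wait(T5) -> count=0 queue=[T6,T5] holders={T7}
Step 4: wait(T2) -> count=0 queue=[T6,T5,T2] holders={T7}
Step 5: wait(T8) -> count=0 queue=[T6,T5,T2,T8] holders={T7}
Step 6: signal(T7) -> count=0 queue=[T5,T2,T8] holders={T6}
Step 7: signal(T6) -> count=0 queue=[T2,T8] holders={T5}
Step 8: signal(T5) -> count=0 queue=[T8] holders={T2}
Step 9: wait(T6) -> count=0 queue=[T8,T6] holders={T2}
Step 10: wait(T7) -> count=0 queue=[T8,T6,T7] holders={T2}
Step 11: wait(T1) -> count=0 queue=[T8,T6,T7,T1] holders={T2}
Step 12: wait(T5) -> count=0 queue=[T8,T6,T7,T1,T5] holders={T2}
Final holders: T2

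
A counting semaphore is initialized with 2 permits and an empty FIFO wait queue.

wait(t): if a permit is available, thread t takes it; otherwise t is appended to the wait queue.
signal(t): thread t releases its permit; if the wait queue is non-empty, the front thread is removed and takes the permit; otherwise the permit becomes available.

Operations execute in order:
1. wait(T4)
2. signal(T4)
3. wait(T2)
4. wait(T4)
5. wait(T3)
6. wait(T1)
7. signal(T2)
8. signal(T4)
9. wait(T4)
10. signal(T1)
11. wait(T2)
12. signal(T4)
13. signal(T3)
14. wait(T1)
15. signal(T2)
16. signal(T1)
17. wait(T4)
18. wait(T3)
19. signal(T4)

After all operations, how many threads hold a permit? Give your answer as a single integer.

Step 1: wait(T4) -> count=1 queue=[] holders={T4}
Step 2: signal(T4) -> count=2 queue=[] holders={none}
Step 3: wait(T2) -> count=1 queue=[] holders={T2}
Step 4: wait(T4) -> count=0 queue=[] holders={T2,T4}
Step 5: wait(T3) -> count=0 queue=[T3] holders={T2,T4}
Step 6: wait(T1) -> count=0 queue=[T3,T1] holders={T2,T4}
Step 7: signal(T2) -> count=0 queue=[T1] holders={T3,T4}
Step 8: signal(T4) -> count=0 queue=[] holders={T1,T3}
Step 9: wait(T4) -> count=0 queue=[T4] holders={T1,T3}
Step 10: signal(T1) -> count=0 queue=[] holders={T3,T4}
Step 11: wait(T2) -> count=0 queue=[T2] holders={T3,T4}
Step 12: signal(T4) -> count=0 queue=[] holders={T2,T3}
Step 13: signal(T3) -> count=1 queue=[] holders={T2}
Step 14: wait(T1) -> count=0 queue=[] holders={T1,T2}
Step 15: signal(T2) -> count=1 queue=[] holders={T1}
Step 16: signal(T1) -> count=2 queue=[] holders={none}
Step 17: wait(T4) -> count=1 queue=[] holders={T4}
Step 18: wait(T3) -> count=0 queue=[] holders={T3,T4}
Step 19: signal(T4) -> count=1 queue=[] holders={T3}
Final holders: {T3} -> 1 thread(s)

Answer: 1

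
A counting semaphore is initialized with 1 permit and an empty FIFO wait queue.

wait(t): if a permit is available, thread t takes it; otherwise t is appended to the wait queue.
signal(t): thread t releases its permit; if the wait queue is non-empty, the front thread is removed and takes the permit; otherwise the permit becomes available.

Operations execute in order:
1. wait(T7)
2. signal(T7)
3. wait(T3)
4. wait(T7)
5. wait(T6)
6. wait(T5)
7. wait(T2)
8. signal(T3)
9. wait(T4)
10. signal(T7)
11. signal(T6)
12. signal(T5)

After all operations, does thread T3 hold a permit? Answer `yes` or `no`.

Step 1: wait(T7) -> count=0 queue=[] holders={T7}
Step 2: signal(T7) -> count=1 queue=[] holders={none}
Step 3: wait(T3) -> count=0 queue=[] holders={T3}
Step 4: wait(T7) -> count=0 queue=[T7] holders={T3}
Step 5: wait(T6) -> count=0 queue=[T7,T6] holders={T3}
Step 6: wait(T5) -> count=0 queue=[T7,T6,T5] holders={T3}
Step 7: wait(T2) -> count=0 queue=[T7,T6,T5,T2] holders={T3}
Step 8: signal(T3) -> count=0 queue=[T6,T5,T2] holders={T7}
Step 9: wait(T4) -> count=0 queue=[T6,T5,T2,T4] holders={T7}
Step 10: signal(T7) -> count=0 queue=[T5,T2,T4] holders={T6}
Step 11: signal(T6) -> count=0 queue=[T2,T4] holders={T5}
Step 12: signal(T5) -> count=0 queue=[T4] holders={T2}
Final holders: {T2} -> T3 not in holders

Answer: no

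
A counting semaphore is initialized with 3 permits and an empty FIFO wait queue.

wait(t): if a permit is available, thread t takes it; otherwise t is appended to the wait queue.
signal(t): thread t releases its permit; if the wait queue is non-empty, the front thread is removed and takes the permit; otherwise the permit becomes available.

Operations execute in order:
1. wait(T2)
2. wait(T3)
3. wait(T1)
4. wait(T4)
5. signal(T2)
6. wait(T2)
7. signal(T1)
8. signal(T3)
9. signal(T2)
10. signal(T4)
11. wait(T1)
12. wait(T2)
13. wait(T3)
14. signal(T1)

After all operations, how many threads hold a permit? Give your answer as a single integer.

Answer: 2

Derivation:
Step 1: wait(T2) -> count=2 queue=[] holders={T2}
Step 2: wait(T3) -> count=1 queue=[] holders={T2,T3}
Step 3: wait(T1) -> count=0 queue=[] holders={T1,T2,T3}
Step 4: wait(T4) -> count=0 queue=[T4] holders={T1,T2,T3}
Step 5: signal(T2) -> count=0 queue=[] holders={T1,T3,T4}
Step 6: wait(T2) -> count=0 queue=[T2] holders={T1,T3,T4}
Step 7: signal(T1) -> count=0 queue=[] holders={T2,T3,T4}
Step 8: signal(T3) -> count=1 queue=[] holders={T2,T4}
Step 9: signal(T2) -> count=2 queue=[] holders={T4}
Step 10: signal(T4) -> count=3 queue=[] holders={none}
Step 11: wait(T1) -> count=2 queue=[] holders={T1}
Step 12: wait(T2) -> count=1 queue=[] holders={T1,T2}
Step 13: wait(T3) -> count=0 queue=[] holders={T1,T2,T3}
Step 14: signal(T1) -> count=1 queue=[] holders={T2,T3}
Final holders: {T2,T3} -> 2 thread(s)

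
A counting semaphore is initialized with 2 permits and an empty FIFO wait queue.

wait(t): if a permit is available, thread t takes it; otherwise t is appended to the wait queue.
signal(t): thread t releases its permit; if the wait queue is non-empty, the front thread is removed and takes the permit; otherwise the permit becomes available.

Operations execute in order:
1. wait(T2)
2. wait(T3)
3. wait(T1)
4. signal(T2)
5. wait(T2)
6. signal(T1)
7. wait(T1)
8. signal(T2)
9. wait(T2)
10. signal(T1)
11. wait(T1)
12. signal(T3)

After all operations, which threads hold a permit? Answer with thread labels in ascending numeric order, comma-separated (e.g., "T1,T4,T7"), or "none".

Answer: T1,T2

Derivation:
Step 1: wait(T2) -> count=1 queue=[] holders={T2}
Step 2: wait(T3) -> count=0 queue=[] holders={T2,T3}
Step 3: wait(T1) -> count=0 queue=[T1] holders={T2,T3}
Step 4: signal(T2) -> count=0 queue=[] holders={T1,T3}
Step 5: wait(T2) -> count=0 queue=[T2] holders={T1,T3}
Step 6: signal(T1) -> count=0 queue=[] holders={T2,T3}
Step 7: wait(T1) -> count=0 queue=[T1] holders={T2,T3}
Step 8: signal(T2) -> count=0 queue=[] holders={T1,T3}
Step 9: wait(T2) -> count=0 queue=[T2] holders={T1,T3}
Step 10: signal(T1) -> count=0 queue=[] holders={T2,T3}
Step 11: wait(T1) -> count=0 queue=[T1] holders={T2,T3}
Step 12: signal(T3) -> count=0 queue=[] holders={T1,T2}
Final holders: T1,T2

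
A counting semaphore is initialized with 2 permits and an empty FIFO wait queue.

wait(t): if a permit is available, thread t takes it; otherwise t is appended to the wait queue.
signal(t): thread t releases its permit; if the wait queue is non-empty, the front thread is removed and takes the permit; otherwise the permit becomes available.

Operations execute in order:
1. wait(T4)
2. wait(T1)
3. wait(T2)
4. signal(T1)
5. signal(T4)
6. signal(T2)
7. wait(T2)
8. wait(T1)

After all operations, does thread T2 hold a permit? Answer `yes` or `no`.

Step 1: wait(T4) -> count=1 queue=[] holders={T4}
Step 2: wait(T1) -> count=0 queue=[] holders={T1,T4}
Step 3: wait(T2) -> count=0 queue=[T2] holders={T1,T4}
Step 4: signal(T1) -> count=0 queue=[] holders={T2,T4}
Step 5: signal(T4) -> count=1 queue=[] holders={T2}
Step 6: signal(T2) -> count=2 queue=[] holders={none}
Step 7: wait(T2) -> count=1 queue=[] holders={T2}
Step 8: wait(T1) -> count=0 queue=[] holders={T1,T2}
Final holders: {T1,T2} -> T2 in holders

Answer: yes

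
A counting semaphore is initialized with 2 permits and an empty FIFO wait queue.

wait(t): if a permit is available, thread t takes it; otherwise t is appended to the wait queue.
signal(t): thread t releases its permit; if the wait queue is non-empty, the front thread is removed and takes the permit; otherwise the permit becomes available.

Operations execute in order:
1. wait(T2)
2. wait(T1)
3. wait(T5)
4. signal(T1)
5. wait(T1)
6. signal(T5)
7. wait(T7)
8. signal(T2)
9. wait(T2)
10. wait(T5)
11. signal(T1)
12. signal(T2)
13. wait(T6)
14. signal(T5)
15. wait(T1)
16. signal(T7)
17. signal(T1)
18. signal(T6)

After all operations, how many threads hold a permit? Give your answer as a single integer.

Answer: 0

Derivation:
Step 1: wait(T2) -> count=1 queue=[] holders={T2}
Step 2: wait(T1) -> count=0 queue=[] holders={T1,T2}
Step 3: wait(T5) -> count=0 queue=[T5] holders={T1,T2}
Step 4: signal(T1) -> count=0 queue=[] holders={T2,T5}
Step 5: wait(T1) -> count=0 queue=[T1] holders={T2,T5}
Step 6: signal(T5) -> count=0 queue=[] holders={T1,T2}
Step 7: wait(T7) -> count=0 queue=[T7] holders={T1,T2}
Step 8: signal(T2) -> count=0 queue=[] holders={T1,T7}
Step 9: wait(T2) -> count=0 queue=[T2] holders={T1,T7}
Step 10: wait(T5) -> count=0 queue=[T2,T5] holders={T1,T7}
Step 11: signal(T1) -> count=0 queue=[T5] holders={T2,T7}
Step 12: signal(T2) -> count=0 queue=[] holders={T5,T7}
Step 13: wait(T6) -> count=0 queue=[T6] holders={T5,T7}
Step 14: signal(T5) -> count=0 queue=[] holders={T6,T7}
Step 15: wait(T1) -> count=0 queue=[T1] holders={T6,T7}
Step 16: signal(T7) -> count=0 queue=[] holders={T1,T6}
Step 17: signal(T1) -> count=1 queue=[] holders={T6}
Step 18: signal(T6) -> count=2 queue=[] holders={none}
Final holders: {none} -> 0 thread(s)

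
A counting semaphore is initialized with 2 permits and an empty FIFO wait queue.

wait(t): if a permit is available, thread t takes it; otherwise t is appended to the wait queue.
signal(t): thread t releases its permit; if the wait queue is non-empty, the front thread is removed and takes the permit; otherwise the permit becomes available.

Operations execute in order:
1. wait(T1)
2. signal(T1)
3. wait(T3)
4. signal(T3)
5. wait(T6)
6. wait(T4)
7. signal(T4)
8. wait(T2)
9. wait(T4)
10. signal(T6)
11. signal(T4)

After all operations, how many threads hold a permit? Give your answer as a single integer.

Step 1: wait(T1) -> count=1 queue=[] holders={T1}
Step 2: signal(T1) -> count=2 queue=[] holders={none}
Step 3: wait(T3) -> count=1 queue=[] holders={T3}
Step 4: signal(T3) -> count=2 queue=[] holders={none}
Step 5: wait(T6) -> count=1 queue=[] holders={T6}
Step 6: wait(T4) -> count=0 queue=[] holders={T4,T6}
Step 7: signal(T4) -> count=1 queue=[] holders={T6}
Step 8: wait(T2) -> count=0 queue=[] holders={T2,T6}
Step 9: wait(T4) -> count=0 queue=[T4] holders={T2,T6}
Step 10: signal(T6) -> count=0 queue=[] holders={T2,T4}
Step 11: signal(T4) -> count=1 queue=[] holders={T2}
Final holders: {T2} -> 1 thread(s)

Answer: 1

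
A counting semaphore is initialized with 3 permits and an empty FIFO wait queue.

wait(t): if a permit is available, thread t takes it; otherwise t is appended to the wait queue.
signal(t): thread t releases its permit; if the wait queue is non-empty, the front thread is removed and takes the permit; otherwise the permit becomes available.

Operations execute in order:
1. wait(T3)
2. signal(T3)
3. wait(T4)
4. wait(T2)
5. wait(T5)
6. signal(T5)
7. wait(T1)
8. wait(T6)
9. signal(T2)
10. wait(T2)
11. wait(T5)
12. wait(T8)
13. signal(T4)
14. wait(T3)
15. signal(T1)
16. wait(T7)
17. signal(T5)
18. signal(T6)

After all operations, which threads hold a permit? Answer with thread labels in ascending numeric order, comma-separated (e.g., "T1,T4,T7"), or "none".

Step 1: wait(T3) -> count=2 queue=[] holders={T3}
Step 2: signal(T3) -> count=3 queue=[] holders={none}
Step 3: wait(T4) -> count=2 queue=[] holders={T4}
Step 4: wait(T2) -> count=1 queue=[] holders={T2,T4}
Step 5: wait(T5) -> count=0 queue=[] holders={T2,T4,T5}
Step 6: signal(T5) -> count=1 queue=[] holders={T2,T4}
Step 7: wait(T1) -> count=0 queue=[] holders={T1,T2,T4}
Step 8: wait(T6) -> count=0 queue=[T6] holders={T1,T2,T4}
Step 9: signal(T2) -> count=0 queue=[] holders={T1,T4,T6}
Step 10: wait(T2) -> count=0 queue=[T2] holders={T1,T4,T6}
Step 11: wait(T5) -> count=0 queue=[T2,T5] holders={T1,T4,T6}
Step 12: wait(T8) -> count=0 queue=[T2,T5,T8] holders={T1,T4,T6}
Step 13: signal(T4) -> count=0 queue=[T5,T8] holders={T1,T2,T6}
Step 14: wait(T3) -> count=0 queue=[T5,T8,T3] holders={T1,T2,T6}
Step 15: signal(T1) -> count=0 queue=[T8,T3] holders={T2,T5,T6}
Step 16: wait(T7) -> count=0 queue=[T8,T3,T7] holders={T2,T5,T6}
Step 17: signal(T5) -> count=0 queue=[T3,T7] holders={T2,T6,T8}
Step 18: signal(T6) -> count=0 queue=[T7] holders={T2,T3,T8}
Final holders: T2,T3,T8

Answer: T2,T3,T8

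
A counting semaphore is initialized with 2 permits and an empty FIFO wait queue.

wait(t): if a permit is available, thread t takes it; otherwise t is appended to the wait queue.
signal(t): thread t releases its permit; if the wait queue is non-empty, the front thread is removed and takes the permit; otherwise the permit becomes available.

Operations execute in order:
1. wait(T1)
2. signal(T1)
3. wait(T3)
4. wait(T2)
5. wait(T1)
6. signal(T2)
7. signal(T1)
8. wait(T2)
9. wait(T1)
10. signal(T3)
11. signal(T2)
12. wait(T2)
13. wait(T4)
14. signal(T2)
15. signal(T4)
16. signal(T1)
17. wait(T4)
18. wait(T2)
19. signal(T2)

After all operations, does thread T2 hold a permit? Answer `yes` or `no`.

Answer: no

Derivation:
Step 1: wait(T1) -> count=1 queue=[] holders={T1}
Step 2: signal(T1) -> count=2 queue=[] holders={none}
Step 3: wait(T3) -> count=1 queue=[] holders={T3}
Step 4: wait(T2) -> count=0 queue=[] holders={T2,T3}
Step 5: wait(T1) -> count=0 queue=[T1] holders={T2,T3}
Step 6: signal(T2) -> count=0 queue=[] holders={T1,T3}
Step 7: signal(T1) -> count=1 queue=[] holders={T3}
Step 8: wait(T2) -> count=0 queue=[] holders={T2,T3}
Step 9: wait(T1) -> count=0 queue=[T1] holders={T2,T3}
Step 10: signal(T3) -> count=0 queue=[] holders={T1,T2}
Step 11: signal(T2) -> count=1 queue=[] holders={T1}
Step 12: wait(T2) -> count=0 queue=[] holders={T1,T2}
Step 13: wait(T4) -> count=0 queue=[T4] holders={T1,T2}
Step 14: signal(T2) -> count=0 queue=[] holders={T1,T4}
Step 15: signal(T4) -> count=1 queue=[] holders={T1}
Step 16: signal(T1) -> count=2 queue=[] holders={none}
Step 17: wait(T4) -> count=1 queue=[] holders={T4}
Step 18: wait(T2) -> count=0 queue=[] holders={T2,T4}
Step 19: signal(T2) -> count=1 queue=[] holders={T4}
Final holders: {T4} -> T2 not in holders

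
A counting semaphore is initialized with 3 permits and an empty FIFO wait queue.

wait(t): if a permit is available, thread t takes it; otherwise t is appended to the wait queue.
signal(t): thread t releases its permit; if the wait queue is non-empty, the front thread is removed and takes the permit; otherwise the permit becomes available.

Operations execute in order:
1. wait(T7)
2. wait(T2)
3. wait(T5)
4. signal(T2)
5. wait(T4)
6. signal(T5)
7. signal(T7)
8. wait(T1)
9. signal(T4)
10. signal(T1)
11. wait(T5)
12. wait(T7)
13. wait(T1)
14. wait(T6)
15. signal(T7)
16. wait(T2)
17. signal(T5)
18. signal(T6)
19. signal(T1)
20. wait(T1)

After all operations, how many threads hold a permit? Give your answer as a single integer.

Step 1: wait(T7) -> count=2 queue=[] holders={T7}
Step 2: wait(T2) -> count=1 queue=[] holders={T2,T7}
Step 3: wait(T5) -> count=0 queue=[] holders={T2,T5,T7}
Step 4: signal(T2) -> count=1 queue=[] holders={T5,T7}
Step 5: wait(T4) -> count=0 queue=[] holders={T4,T5,T7}
Step 6: signal(T5) -> count=1 queue=[] holders={T4,T7}
Step 7: signal(T7) -> count=2 queue=[] holders={T4}
Step 8: wait(T1) -> count=1 queue=[] holders={T1,T4}
Step 9: signal(T4) -> count=2 queue=[] holders={T1}
Step 10: signal(T1) -> count=3 queue=[] holders={none}
Step 11: wait(T5) -> count=2 queue=[] holders={T5}
Step 12: wait(T7) -> count=1 queue=[] holders={T5,T7}
Step 13: wait(T1) -> count=0 queue=[] holders={T1,T5,T7}
Step 14: wait(T6) -> count=0 queue=[T6] holders={T1,T5,T7}
Step 15: signal(T7) -> count=0 queue=[] holders={T1,T5,T6}
Step 16: wait(T2) -> count=0 queue=[T2] holders={T1,T5,T6}
Step 17: signal(T5) -> count=0 queue=[] holders={T1,T2,T6}
Step 18: signal(T6) -> count=1 queue=[] holders={T1,T2}
Step 19: signal(T1) -> count=2 queue=[] holders={T2}
Step 20: wait(T1) -> count=1 queue=[] holders={T1,T2}
Final holders: {T1,T2} -> 2 thread(s)

Answer: 2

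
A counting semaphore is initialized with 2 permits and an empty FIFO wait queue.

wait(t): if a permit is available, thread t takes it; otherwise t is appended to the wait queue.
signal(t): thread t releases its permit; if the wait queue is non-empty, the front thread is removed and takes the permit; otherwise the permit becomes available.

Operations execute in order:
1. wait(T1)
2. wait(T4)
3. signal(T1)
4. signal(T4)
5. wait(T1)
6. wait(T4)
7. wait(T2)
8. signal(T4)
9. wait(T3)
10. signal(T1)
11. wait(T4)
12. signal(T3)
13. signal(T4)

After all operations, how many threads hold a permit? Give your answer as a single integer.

Step 1: wait(T1) -> count=1 queue=[] holders={T1}
Step 2: wait(T4) -> count=0 queue=[] holders={T1,T4}
Step 3: signal(T1) -> count=1 queue=[] holders={T4}
Step 4: signal(T4) -> count=2 queue=[] holders={none}
Step 5: wait(T1) -> count=1 queue=[] holders={T1}
Step 6: wait(T4) -> count=0 queue=[] holders={T1,T4}
Step 7: wait(T2) -> count=0 queue=[T2] holders={T1,T4}
Step 8: signal(T4) -> count=0 queue=[] holders={T1,T2}
Step 9: wait(T3) -> count=0 queue=[T3] holders={T1,T2}
Step 10: signal(T1) -> count=0 queue=[] holders={T2,T3}
Step 11: wait(T4) -> count=0 queue=[T4] holders={T2,T3}
Step 12: signal(T3) -> count=0 queue=[] holders={T2,T4}
Step 13: signal(T4) -> count=1 queue=[] holders={T2}
Final holders: {T2} -> 1 thread(s)

Answer: 1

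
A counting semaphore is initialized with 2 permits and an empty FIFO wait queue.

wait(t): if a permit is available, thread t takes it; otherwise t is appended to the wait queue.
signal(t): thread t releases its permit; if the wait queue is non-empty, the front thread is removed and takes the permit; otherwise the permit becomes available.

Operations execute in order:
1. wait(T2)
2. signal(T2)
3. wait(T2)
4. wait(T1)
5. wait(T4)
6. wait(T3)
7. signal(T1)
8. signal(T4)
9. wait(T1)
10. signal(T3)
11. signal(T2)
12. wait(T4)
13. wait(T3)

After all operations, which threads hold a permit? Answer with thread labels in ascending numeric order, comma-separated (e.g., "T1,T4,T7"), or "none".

Answer: T1,T4

Derivation:
Step 1: wait(T2) -> count=1 queue=[] holders={T2}
Step 2: signal(T2) -> count=2 queue=[] holders={none}
Step 3: wait(T2) -> count=1 queue=[] holders={T2}
Step 4: wait(T1) -> count=0 queue=[] holders={T1,T2}
Step 5: wait(T4) -> count=0 queue=[T4] holders={T1,T2}
Step 6: wait(T3) -> count=0 queue=[T4,T3] holders={T1,T2}
Step 7: signal(T1) -> count=0 queue=[T3] holders={T2,T4}
Step 8: signal(T4) -> count=0 queue=[] holders={T2,T3}
Step 9: wait(T1) -> count=0 queue=[T1] holders={T2,T3}
Step 10: signal(T3) -> count=0 queue=[] holders={T1,T2}
Step 11: signal(T2) -> count=1 queue=[] holders={T1}
Step 12: wait(T4) -> count=0 queue=[] holders={T1,T4}
Step 13: wait(T3) -> count=0 queue=[T3] holders={T1,T4}
Final holders: T1,T4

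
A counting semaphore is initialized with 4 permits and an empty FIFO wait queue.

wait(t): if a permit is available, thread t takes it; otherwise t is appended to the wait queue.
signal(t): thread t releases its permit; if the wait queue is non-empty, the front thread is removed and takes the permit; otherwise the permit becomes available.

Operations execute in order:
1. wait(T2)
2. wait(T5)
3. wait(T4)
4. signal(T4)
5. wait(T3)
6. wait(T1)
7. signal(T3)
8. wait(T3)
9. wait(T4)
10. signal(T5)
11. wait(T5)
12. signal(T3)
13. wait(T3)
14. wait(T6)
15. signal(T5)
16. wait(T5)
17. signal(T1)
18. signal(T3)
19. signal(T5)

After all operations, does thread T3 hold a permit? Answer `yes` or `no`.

Answer: no

Derivation:
Step 1: wait(T2) -> count=3 queue=[] holders={T2}
Step 2: wait(T5) -> count=2 queue=[] holders={T2,T5}
Step 3: wait(T4) -> count=1 queue=[] holders={T2,T4,T5}
Step 4: signal(T4) -> count=2 queue=[] holders={T2,T5}
Step 5: wait(T3) -> count=1 queue=[] holders={T2,T3,T5}
Step 6: wait(T1) -> count=0 queue=[] holders={T1,T2,T3,T5}
Step 7: signal(T3) -> count=1 queue=[] holders={T1,T2,T5}
Step 8: wait(T3) -> count=0 queue=[] holders={T1,T2,T3,T5}
Step 9: wait(T4) -> count=0 queue=[T4] holders={T1,T2,T3,T5}
Step 10: signal(T5) -> count=0 queue=[] holders={T1,T2,T3,T4}
Step 11: wait(T5) -> count=0 queue=[T5] holders={T1,T2,T3,T4}
Step 12: signal(T3) -> count=0 queue=[] holders={T1,T2,T4,T5}
Step 13: wait(T3) -> count=0 queue=[T3] holders={T1,T2,T4,T5}
Step 14: wait(T6) -> count=0 queue=[T3,T6] holders={T1,T2,T4,T5}
Step 15: signal(T5) -> count=0 queue=[T6] holders={T1,T2,T3,T4}
Step 16: wait(T5) -> count=0 queue=[T6,T5] holders={T1,T2,T3,T4}
Step 17: signal(T1) -> count=0 queue=[T5] holders={T2,T3,T4,T6}
Step 18: signal(T3) -> count=0 queue=[] holders={T2,T4,T5,T6}
Step 19: signal(T5) -> count=1 queue=[] holders={T2,T4,T6}
Final holders: {T2,T4,T6} -> T3 not in holders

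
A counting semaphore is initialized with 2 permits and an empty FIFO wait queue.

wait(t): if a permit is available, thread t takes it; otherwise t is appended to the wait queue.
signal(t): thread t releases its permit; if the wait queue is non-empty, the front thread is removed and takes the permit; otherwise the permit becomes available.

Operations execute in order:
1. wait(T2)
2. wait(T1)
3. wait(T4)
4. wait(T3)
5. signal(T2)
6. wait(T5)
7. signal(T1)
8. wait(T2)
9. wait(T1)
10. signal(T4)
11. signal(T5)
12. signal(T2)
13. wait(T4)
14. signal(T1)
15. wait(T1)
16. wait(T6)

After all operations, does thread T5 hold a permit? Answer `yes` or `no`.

Answer: no

Derivation:
Step 1: wait(T2) -> count=1 queue=[] holders={T2}
Step 2: wait(T1) -> count=0 queue=[] holders={T1,T2}
Step 3: wait(T4) -> count=0 queue=[T4] holders={T1,T2}
Step 4: wait(T3) -> count=0 queue=[T4,T3] holders={T1,T2}
Step 5: signal(T2) -> count=0 queue=[T3] holders={T1,T4}
Step 6: wait(T5) -> count=0 queue=[T3,T5] holders={T1,T4}
Step 7: signal(T1) -> count=0 queue=[T5] holders={T3,T4}
Step 8: wait(T2) -> count=0 queue=[T5,T2] holders={T3,T4}
Step 9: wait(T1) -> count=0 queue=[T5,T2,T1] holders={T3,T4}
Step 10: signal(T4) -> count=0 queue=[T2,T1] holders={T3,T5}
Step 11: signal(T5) -> count=0 queue=[T1] holders={T2,T3}
Step 12: signal(T2) -> count=0 queue=[] holders={T1,T3}
Step 13: wait(T4) -> count=0 queue=[T4] holders={T1,T3}
Step 14: signal(T1) -> count=0 queue=[] holders={T3,T4}
Step 15: wait(T1) -> count=0 queue=[T1] holders={T3,T4}
Step 16: wait(T6) -> count=0 queue=[T1,T6] holders={T3,T4}
Final holders: {T3,T4} -> T5 not in holders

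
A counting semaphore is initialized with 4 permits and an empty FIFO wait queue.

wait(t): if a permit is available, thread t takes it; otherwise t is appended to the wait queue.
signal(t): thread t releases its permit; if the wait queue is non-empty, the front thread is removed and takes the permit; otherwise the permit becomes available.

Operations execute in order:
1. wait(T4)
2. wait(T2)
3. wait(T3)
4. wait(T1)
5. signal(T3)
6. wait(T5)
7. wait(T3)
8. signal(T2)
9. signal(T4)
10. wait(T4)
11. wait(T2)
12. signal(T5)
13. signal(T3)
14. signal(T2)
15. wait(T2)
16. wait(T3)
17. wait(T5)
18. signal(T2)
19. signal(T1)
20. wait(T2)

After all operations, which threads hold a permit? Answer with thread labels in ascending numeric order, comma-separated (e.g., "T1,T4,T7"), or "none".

Answer: T2,T3,T4,T5

Derivation:
Step 1: wait(T4) -> count=3 queue=[] holders={T4}
Step 2: wait(T2) -> count=2 queue=[] holders={T2,T4}
Step 3: wait(T3) -> count=1 queue=[] holders={T2,T3,T4}
Step 4: wait(T1) -> count=0 queue=[] holders={T1,T2,T3,T4}
Step 5: signal(T3) -> count=1 queue=[] holders={T1,T2,T4}
Step 6: wait(T5) -> count=0 queue=[] holders={T1,T2,T4,T5}
Step 7: wait(T3) -> count=0 queue=[T3] holders={T1,T2,T4,T5}
Step 8: signal(T2) -> count=0 queue=[] holders={T1,T3,T4,T5}
Step 9: signal(T4) -> count=1 queue=[] holders={T1,T3,T5}
Step 10: wait(T4) -> count=0 queue=[] holders={T1,T3,T4,T5}
Step 11: wait(T2) -> count=0 queue=[T2] holders={T1,T3,T4,T5}
Step 12: signal(T5) -> count=0 queue=[] holders={T1,T2,T3,T4}
Step 13: signal(T3) -> count=1 queue=[] holders={T1,T2,T4}
Step 14: signal(T2) -> count=2 queue=[] holders={T1,T4}
Step 15: wait(T2) -> count=1 queue=[] holders={T1,T2,T4}
Step 16: wait(T3) -> count=0 queue=[] holders={T1,T2,T3,T4}
Step 17: wait(T5) -> count=0 queue=[T5] holders={T1,T2,T3,T4}
Step 18: signal(T2) -> count=0 queue=[] holders={T1,T3,T4,T5}
Step 19: signal(T1) -> count=1 queue=[] holders={T3,T4,T5}
Step 20: wait(T2) -> count=0 queue=[] holders={T2,T3,T4,T5}
Final holders: T2,T3,T4,T5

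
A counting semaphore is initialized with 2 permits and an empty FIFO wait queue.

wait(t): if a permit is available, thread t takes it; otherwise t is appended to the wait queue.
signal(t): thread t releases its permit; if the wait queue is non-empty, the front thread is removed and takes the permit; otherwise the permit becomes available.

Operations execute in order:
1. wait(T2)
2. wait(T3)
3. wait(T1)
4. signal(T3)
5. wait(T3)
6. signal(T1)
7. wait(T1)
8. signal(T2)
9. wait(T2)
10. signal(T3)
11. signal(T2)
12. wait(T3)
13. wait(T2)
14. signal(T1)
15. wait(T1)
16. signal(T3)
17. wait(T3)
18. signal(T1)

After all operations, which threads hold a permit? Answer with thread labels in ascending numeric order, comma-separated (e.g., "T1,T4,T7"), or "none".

Step 1: wait(T2) -> count=1 queue=[] holders={T2}
Step 2: wait(T3) -> count=0 queue=[] holders={T2,T3}
Step 3: wait(T1) -> count=0 queue=[T1] holders={T2,T3}
Step 4: signal(T3) -> count=0 queue=[] holders={T1,T2}
Step 5: wait(T3) -> count=0 queue=[T3] holders={T1,T2}
Step 6: signal(T1) -> count=0 queue=[] holders={T2,T3}
Step 7: wait(T1) -> count=0 queue=[T1] holders={T2,T3}
Step 8: signal(T2) -> count=0 queue=[] holders={T1,T3}
Step 9: wait(T2) -> count=0 queue=[T2] holders={T1,T3}
Step 10: signal(T3) -> count=0 queue=[] holders={T1,T2}
Step 11: signal(T2) -> count=1 queue=[] holders={T1}
Step 12: wait(T3) -> count=0 queue=[] holders={T1,T3}
Step 13: wait(T2) -> count=0 queue=[T2] holders={T1,T3}
Step 14: signal(T1) -> count=0 queue=[] holders={T2,T3}
Step 15: wait(T1) -> count=0 queue=[T1] holders={T2,T3}
Step 16: signal(T3) -> count=0 queue=[] holders={T1,T2}
Step 17: wait(T3) -> count=0 queue=[T3] holders={T1,T2}
Step 18: signal(T1) -> count=0 queue=[] holders={T2,T3}
Final holders: T2,T3

Answer: T2,T3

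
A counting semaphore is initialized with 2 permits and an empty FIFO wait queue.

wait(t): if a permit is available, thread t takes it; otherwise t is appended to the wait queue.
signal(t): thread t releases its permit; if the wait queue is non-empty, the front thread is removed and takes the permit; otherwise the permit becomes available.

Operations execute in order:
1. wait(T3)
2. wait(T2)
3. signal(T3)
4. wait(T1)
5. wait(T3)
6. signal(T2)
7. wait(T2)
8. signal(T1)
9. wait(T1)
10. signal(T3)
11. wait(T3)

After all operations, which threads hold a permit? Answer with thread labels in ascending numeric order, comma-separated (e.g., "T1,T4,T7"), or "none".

Step 1: wait(T3) -> count=1 queue=[] holders={T3}
Step 2: wait(T2) -> count=0 queue=[] holders={T2,T3}
Step 3: signal(T3) -> count=1 queue=[] holders={T2}
Step 4: wait(T1) -> count=0 queue=[] holders={T1,T2}
Step 5: wait(T3) -> count=0 queue=[T3] holders={T1,T2}
Step 6: signal(T2) -> count=0 queue=[] holders={T1,T3}
Step 7: wait(T2) -> count=0 queue=[T2] holders={T1,T3}
Step 8: signal(T1) -> count=0 queue=[] holders={T2,T3}
Step 9: wait(T1) -> count=0 queue=[T1] holders={T2,T3}
Step 10: signal(T3) -> count=0 queue=[] holders={T1,T2}
Step 11: wait(T3) -> count=0 queue=[T3] holders={T1,T2}
Final holders: T1,T2

Answer: T1,T2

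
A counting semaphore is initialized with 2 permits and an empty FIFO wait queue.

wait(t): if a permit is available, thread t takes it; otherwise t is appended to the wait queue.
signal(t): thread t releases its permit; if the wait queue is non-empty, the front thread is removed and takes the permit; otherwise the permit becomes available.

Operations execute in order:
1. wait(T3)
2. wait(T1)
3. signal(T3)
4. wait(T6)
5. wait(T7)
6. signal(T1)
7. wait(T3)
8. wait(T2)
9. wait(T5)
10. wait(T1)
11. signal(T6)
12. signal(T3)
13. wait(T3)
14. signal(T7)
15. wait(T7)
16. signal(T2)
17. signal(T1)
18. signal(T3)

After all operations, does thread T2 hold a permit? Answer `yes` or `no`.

Answer: no

Derivation:
Step 1: wait(T3) -> count=1 queue=[] holders={T3}
Step 2: wait(T1) -> count=0 queue=[] holders={T1,T3}
Step 3: signal(T3) -> count=1 queue=[] holders={T1}
Step 4: wait(T6) -> count=0 queue=[] holders={T1,T6}
Step 5: wait(T7) -> count=0 queue=[T7] holders={T1,T6}
Step 6: signal(T1) -> count=0 queue=[] holders={T6,T7}
Step 7: wait(T3) -> count=0 queue=[T3] holders={T6,T7}
Step 8: wait(T2) -> count=0 queue=[T3,T2] holders={T6,T7}
Step 9: wait(T5) -> count=0 queue=[T3,T2,T5] holders={T6,T7}
Step 10: wait(T1) -> count=0 queue=[T3,T2,T5,T1] holders={T6,T7}
Step 11: signal(T6) -> count=0 queue=[T2,T5,T1] holders={T3,T7}
Step 12: signal(T3) -> count=0 queue=[T5,T1] holders={T2,T7}
Step 13: wait(T3) -> count=0 queue=[T5,T1,T3] holders={T2,T7}
Step 14: signal(T7) -> count=0 queue=[T1,T3] holders={T2,T5}
Step 15: wait(T7) -> count=0 queue=[T1,T3,T7] holders={T2,T5}
Step 16: signal(T2) -> count=0 queue=[T3,T7] holders={T1,T5}
Step 17: signal(T1) -> count=0 queue=[T7] holders={T3,T5}
Step 18: signal(T3) -> count=0 queue=[] holders={T5,T7}
Final holders: {T5,T7} -> T2 not in holders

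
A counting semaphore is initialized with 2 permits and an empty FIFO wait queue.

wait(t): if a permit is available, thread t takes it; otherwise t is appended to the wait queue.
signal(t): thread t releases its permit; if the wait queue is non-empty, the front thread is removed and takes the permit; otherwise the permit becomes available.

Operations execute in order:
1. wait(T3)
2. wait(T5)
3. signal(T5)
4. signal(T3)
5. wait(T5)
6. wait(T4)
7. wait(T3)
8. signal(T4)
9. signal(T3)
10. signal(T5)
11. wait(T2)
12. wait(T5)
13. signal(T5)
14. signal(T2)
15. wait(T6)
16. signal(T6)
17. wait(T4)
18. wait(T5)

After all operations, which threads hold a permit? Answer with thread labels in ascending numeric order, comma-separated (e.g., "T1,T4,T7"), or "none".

Step 1: wait(T3) -> count=1 queue=[] holders={T3}
Step 2: wait(T5) -> count=0 queue=[] holders={T3,T5}
Step 3: signal(T5) -> count=1 queue=[] holders={T3}
Step 4: signal(T3) -> count=2 queue=[] holders={none}
Step 5: wait(T5) -> count=1 queue=[] holders={T5}
Step 6: wait(T4) -> count=0 queue=[] holders={T4,T5}
Step 7: wait(T3) -> count=0 queue=[T3] holders={T4,T5}
Step 8: signal(T4) -> count=0 queue=[] holders={T3,T5}
Step 9: signal(T3) -> count=1 queue=[] holders={T5}
Step 10: signal(T5) -> count=2 queue=[] holders={none}
Step 11: wait(T2) -> count=1 queue=[] holders={T2}
Step 12: wait(T5) -> count=0 queue=[] holders={T2,T5}
Step 13: signal(T5) -> count=1 queue=[] holders={T2}
Step 14: signal(T2) -> count=2 queue=[] holders={none}
Step 15: wait(T6) -> count=1 queue=[] holders={T6}
Step 16: signal(T6) -> count=2 queue=[] holders={none}
Step 17: wait(T4) -> count=1 queue=[] holders={T4}
Step 18: wait(T5) -> count=0 queue=[] holders={T4,T5}
Final holders: T4,T5

Answer: T4,T5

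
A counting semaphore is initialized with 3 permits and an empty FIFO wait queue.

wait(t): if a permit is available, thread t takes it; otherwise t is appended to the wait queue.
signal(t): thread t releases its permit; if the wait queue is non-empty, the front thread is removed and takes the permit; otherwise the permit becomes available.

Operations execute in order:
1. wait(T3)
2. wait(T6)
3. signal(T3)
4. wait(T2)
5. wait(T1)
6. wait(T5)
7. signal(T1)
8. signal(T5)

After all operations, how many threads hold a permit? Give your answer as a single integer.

Answer: 2

Derivation:
Step 1: wait(T3) -> count=2 queue=[] holders={T3}
Step 2: wait(T6) -> count=1 queue=[] holders={T3,T6}
Step 3: signal(T3) -> count=2 queue=[] holders={T6}
Step 4: wait(T2) -> count=1 queue=[] holders={T2,T6}
Step 5: wait(T1) -> count=0 queue=[] holders={T1,T2,T6}
Step 6: wait(T5) -> count=0 queue=[T5] holders={T1,T2,T6}
Step 7: signal(T1) -> count=0 queue=[] holders={T2,T5,T6}
Step 8: signal(T5) -> count=1 queue=[] holders={T2,T6}
Final holders: {T2,T6} -> 2 thread(s)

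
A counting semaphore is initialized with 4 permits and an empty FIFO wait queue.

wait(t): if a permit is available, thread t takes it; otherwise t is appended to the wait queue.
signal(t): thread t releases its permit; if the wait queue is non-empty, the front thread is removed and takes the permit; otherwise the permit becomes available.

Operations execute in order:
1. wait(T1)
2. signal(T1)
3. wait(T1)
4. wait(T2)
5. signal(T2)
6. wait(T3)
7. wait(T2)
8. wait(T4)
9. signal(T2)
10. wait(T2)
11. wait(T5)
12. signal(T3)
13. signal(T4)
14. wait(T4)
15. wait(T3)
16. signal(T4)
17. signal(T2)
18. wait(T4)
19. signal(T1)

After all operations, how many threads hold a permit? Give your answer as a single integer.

Step 1: wait(T1) -> count=3 queue=[] holders={T1}
Step 2: signal(T1) -> count=4 queue=[] holders={none}
Step 3: wait(T1) -> count=3 queue=[] holders={T1}
Step 4: wait(T2) -> count=2 queue=[] holders={T1,T2}
Step 5: signal(T2) -> count=3 queue=[] holders={T1}
Step 6: wait(T3) -> count=2 queue=[] holders={T1,T3}
Step 7: wait(T2) -> count=1 queue=[] holders={T1,T2,T3}
Step 8: wait(T4) -> count=0 queue=[] holders={T1,T2,T3,T4}
Step 9: signal(T2) -> count=1 queue=[] holders={T1,T3,T4}
Step 10: wait(T2) -> count=0 queue=[] holders={T1,T2,T3,T4}
Step 11: wait(T5) -> count=0 queue=[T5] holders={T1,T2,T3,T4}
Step 12: signal(T3) -> count=0 queue=[] holders={T1,T2,T4,T5}
Step 13: signal(T4) -> count=1 queue=[] holders={T1,T2,T5}
Step 14: wait(T4) -> count=0 queue=[] holders={T1,T2,T4,T5}
Step 15: wait(T3) -> count=0 queue=[T3] holders={T1,T2,T4,T5}
Step 16: signal(T4) -> count=0 queue=[] holders={T1,T2,T3,T5}
Step 17: signal(T2) -> count=1 queue=[] holders={T1,T3,T5}
Step 18: wait(T4) -> count=0 queue=[] holders={T1,T3,T4,T5}
Step 19: signal(T1) -> count=1 queue=[] holders={T3,T4,T5}
Final holders: {T3,T4,T5} -> 3 thread(s)

Answer: 3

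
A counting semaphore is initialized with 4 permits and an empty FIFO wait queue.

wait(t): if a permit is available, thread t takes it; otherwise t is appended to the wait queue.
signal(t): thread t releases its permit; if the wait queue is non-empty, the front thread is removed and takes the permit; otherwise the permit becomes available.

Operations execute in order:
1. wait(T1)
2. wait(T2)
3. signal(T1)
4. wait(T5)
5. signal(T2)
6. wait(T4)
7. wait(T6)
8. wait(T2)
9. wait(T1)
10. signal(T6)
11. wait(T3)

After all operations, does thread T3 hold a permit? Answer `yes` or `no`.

Step 1: wait(T1) -> count=3 queue=[] holders={T1}
Step 2: wait(T2) -> count=2 queue=[] holders={T1,T2}
Step 3: signal(T1) -> count=3 queue=[] holders={T2}
Step 4: wait(T5) -> count=2 queue=[] holders={T2,T5}
Step 5: signal(T2) -> count=3 queue=[] holders={T5}
Step 6: wait(T4) -> count=2 queue=[] holders={T4,T5}
Step 7: wait(T6) -> count=1 queue=[] holders={T4,T5,T6}
Step 8: wait(T2) -> count=0 queue=[] holders={T2,T4,T5,T6}
Step 9: wait(T1) -> count=0 queue=[T1] holders={T2,T4,T5,T6}
Step 10: signal(T6) -> count=0 queue=[] holders={T1,T2,T4,T5}
Step 11: wait(T3) -> count=0 queue=[T3] holders={T1,T2,T4,T5}
Final holders: {T1,T2,T4,T5} -> T3 not in holders

Answer: no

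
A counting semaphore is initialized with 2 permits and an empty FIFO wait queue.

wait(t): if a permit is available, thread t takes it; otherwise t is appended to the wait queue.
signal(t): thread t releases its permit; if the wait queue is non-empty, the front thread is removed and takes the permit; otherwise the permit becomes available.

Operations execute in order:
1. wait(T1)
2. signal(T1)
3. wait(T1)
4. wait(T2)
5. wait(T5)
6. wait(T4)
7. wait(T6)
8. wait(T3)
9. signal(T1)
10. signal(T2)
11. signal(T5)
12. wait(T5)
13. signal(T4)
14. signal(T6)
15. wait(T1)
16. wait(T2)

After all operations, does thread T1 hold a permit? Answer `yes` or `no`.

Step 1: wait(T1) -> count=1 queue=[] holders={T1}
Step 2: signal(T1) -> count=2 queue=[] holders={none}
Step 3: wait(T1) -> count=1 queue=[] holders={T1}
Step 4: wait(T2) -> count=0 queue=[] holders={T1,T2}
Step 5: wait(T5) -> count=0 queue=[T5] holders={T1,T2}
Step 6: wait(T4) -> count=0 queue=[T5,T4] holders={T1,T2}
Step 7: wait(T6) -> count=0 queue=[T5,T4,T6] holders={T1,T2}
Step 8: wait(T3) -> count=0 queue=[T5,T4,T6,T3] holders={T1,T2}
Step 9: signal(T1) -> count=0 queue=[T4,T6,T3] holders={T2,T5}
Step 10: signal(T2) -> count=0 queue=[T6,T3] holders={T4,T5}
Step 11: signal(T5) -> count=0 queue=[T3] holders={T4,T6}
Step 12: wait(T5) -> count=0 queue=[T3,T5] holders={T4,T6}
Step 13: signal(T4) -> count=0 queue=[T5] holders={T3,T6}
Step 14: signal(T6) -> count=0 queue=[] holders={T3,T5}
Step 15: wait(T1) -> count=0 queue=[T1] holders={T3,T5}
Step 16: wait(T2) -> count=0 queue=[T1,T2] holders={T3,T5}
Final holders: {T3,T5} -> T1 not in holders

Answer: no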